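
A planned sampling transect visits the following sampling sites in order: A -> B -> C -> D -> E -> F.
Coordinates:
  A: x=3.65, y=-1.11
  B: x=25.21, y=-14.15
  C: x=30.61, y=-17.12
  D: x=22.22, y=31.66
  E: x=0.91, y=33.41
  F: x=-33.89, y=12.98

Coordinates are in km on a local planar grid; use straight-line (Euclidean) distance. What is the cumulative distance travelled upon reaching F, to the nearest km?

143 km

Leg distances:
A→B: 25.2 km  (cumulative 25.2 km)
B→C: 6.2 km  (cumulative 31.4 km)
C→D: 49.5 km  (cumulative 80.9 km)
D→E: 21.4 km  (cumulative 102.2 km)
E→F: 40.4 km  (cumulative 142.6 km)
Cumulative distance at F ≈ 143 km.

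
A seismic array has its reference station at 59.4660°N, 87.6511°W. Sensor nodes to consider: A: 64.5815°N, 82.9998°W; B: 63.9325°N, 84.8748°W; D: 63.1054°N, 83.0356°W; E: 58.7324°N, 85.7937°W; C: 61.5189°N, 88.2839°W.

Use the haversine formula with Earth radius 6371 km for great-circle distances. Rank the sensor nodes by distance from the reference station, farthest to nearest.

A, B, D, C, E

Distances from the reference station:
A 64.5815°N, 82.9998°W: 618.0 km
B 63.9325°N, 84.8748°W: 517.6 km
D 63.1054°N, 83.0356°W: 473.6 km
C 61.5189°N, 88.2839°W: 230.9 km
E 58.7324°N, 85.7937°W: 133.8 km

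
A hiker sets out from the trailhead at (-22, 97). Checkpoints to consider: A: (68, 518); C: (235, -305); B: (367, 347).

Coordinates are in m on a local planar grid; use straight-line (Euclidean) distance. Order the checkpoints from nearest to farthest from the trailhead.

Computing each straight-line distance from (-22, 97):
A (68, 518): 430.5 m
B (367, 347): 462.4 m
C (235, -305): 477.1 m

A, B, C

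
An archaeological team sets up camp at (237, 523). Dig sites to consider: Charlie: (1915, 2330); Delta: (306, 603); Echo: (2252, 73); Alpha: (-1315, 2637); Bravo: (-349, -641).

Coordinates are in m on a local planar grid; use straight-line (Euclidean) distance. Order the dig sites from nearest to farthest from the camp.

Delta, Bravo, Echo, Charlie, Alpha

Distance from the camp at (237, 523) to each:
Delta (306, 603): 105.6 m
Bravo (-349, -641): 1303.2 m
Echo (2252, 73): 2064.6 m
Charlie (1915, 2330): 2466.0 m
Alpha (-1315, 2637): 2622.5 m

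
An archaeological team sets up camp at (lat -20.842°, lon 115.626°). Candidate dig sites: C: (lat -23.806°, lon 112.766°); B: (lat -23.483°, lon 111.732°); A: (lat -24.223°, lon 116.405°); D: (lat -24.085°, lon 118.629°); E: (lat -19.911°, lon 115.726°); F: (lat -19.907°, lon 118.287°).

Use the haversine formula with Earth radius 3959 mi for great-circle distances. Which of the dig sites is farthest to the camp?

Distances from the camp ((lat -20.842°, lon 115.626°)):
B: 308.8 mi
D: 294.9 mi
C: 274.5 mi
A: 238.8 mi
F: 184.1 mi
E: 64.7 mi
The farthest is B at 308.8 mi.

B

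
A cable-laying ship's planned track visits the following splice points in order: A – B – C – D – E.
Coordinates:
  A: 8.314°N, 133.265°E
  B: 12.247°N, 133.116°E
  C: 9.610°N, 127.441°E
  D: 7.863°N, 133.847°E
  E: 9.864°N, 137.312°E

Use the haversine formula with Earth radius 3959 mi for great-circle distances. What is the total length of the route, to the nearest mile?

1426 mi

Leg distances:
A→B: 271.9 mi  (cumulative 271.9 mi)
B→C: 425.9 mi  (cumulative 697.9 mi)
C→D: 453.8 mi  (cumulative 1151.7 mi)
D→E: 274.0 mi  (cumulative 1425.7 mi)
Total route length ≈ 1426 mi.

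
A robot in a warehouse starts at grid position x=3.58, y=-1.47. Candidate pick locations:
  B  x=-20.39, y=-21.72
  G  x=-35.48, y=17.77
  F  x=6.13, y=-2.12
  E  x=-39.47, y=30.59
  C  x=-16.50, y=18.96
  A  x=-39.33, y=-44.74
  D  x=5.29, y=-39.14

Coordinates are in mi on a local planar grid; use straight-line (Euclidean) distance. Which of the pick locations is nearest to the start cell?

Distance to each, sorted:
F: 2.6 mi
C: 28.6 mi
B: 31.4 mi
D: 37.7 mi
G: 43.5 mi
E: 53.7 mi
A: 60.9 mi
The nearest is F at 2.6 mi.

F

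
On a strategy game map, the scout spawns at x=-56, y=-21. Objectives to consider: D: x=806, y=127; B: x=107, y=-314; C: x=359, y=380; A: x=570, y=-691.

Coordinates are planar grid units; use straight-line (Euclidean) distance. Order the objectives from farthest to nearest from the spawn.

Distances from the spawn:
A x=570, y=-691: 916.9
D x=806, y=127: 874.6
C x=359, y=380: 577.1
B x=107, y=-314: 335.3

A, D, C, B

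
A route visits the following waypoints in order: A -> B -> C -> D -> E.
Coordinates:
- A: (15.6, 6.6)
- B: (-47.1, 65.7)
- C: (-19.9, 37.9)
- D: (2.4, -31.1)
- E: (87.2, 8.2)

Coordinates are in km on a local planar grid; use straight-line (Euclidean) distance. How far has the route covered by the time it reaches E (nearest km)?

Leg distances:
A→B: 86.2 km  (cumulative 86.2 km)
B→C: 38.9 km  (cumulative 125.1 km)
C→D: 72.5 km  (cumulative 197.6 km)
D→E: 93.5 km  (cumulative 291.0 km)
Cumulative distance at E ≈ 291 km.

291 km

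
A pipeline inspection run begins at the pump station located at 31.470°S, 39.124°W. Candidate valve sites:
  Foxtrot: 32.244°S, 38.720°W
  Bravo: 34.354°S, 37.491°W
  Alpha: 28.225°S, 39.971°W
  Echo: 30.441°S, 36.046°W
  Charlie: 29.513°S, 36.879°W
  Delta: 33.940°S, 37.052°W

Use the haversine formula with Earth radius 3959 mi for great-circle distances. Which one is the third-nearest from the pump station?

Echo

Distance to each, sorted:
Foxtrot: 58.5 mi
Charlie: 190.1 mi
Echo: 195.7 mi
Delta: 208.9 mi
Bravo: 220.6 mi
Alpha: 229.9 mi
The third-nearest is Echo at 195.7 mi.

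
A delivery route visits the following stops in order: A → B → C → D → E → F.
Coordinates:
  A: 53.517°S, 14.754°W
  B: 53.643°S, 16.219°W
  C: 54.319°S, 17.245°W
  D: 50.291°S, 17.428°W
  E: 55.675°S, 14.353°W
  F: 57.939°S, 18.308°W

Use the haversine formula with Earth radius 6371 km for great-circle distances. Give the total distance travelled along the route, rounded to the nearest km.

Leg distances:
A→B: 97.7 km  (cumulative 97.7 km)
B→C: 100.8 km  (cumulative 198.5 km)
C→D: 448.1 km  (cumulative 646.5 km)
D→E: 632.9 km  (cumulative 1279.5 km)
E→F: 348.2 km  (cumulative 1627.7 km)
Total route length ≈ 1628 km.

1628 km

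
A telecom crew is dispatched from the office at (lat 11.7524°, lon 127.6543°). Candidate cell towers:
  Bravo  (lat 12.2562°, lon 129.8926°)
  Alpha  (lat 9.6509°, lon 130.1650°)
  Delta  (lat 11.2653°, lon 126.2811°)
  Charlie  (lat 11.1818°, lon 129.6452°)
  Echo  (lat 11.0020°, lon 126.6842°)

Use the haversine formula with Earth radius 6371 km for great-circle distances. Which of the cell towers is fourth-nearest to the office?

Distance to each, sorted:
Echo: 134.7 km
Delta: 159.1 km
Charlie: 226.0 km
Bravo: 249.8 km
Alpha: 360.3 km
The fourth-nearest is Bravo at 249.8 km.

Bravo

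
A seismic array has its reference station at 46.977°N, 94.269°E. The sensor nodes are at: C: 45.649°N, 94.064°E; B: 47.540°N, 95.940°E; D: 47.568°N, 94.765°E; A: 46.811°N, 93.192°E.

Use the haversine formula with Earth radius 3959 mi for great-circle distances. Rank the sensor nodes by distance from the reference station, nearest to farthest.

D, A, B, C

Distance from the reference station at 46.977°N, 94.269°E to each:
D 47.568°N, 94.765°E: 47.0 mi
A 46.811°N, 93.192°E: 52.1 mi
B 47.540°N, 95.940°E: 87.5 mi
C 45.649°N, 94.064°E: 92.3 mi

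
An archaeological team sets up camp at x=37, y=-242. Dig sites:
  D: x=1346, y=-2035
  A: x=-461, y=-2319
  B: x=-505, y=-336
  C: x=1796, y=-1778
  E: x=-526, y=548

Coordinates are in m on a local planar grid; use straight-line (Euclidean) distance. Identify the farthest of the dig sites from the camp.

C

Distances from the camp (x=37, y=-242):
C: 2335.2 m
D: 2220.0 m
A: 2135.9 m
E: 970.1 m
B: 550.1 m
The farthest is C at 2335.2 m.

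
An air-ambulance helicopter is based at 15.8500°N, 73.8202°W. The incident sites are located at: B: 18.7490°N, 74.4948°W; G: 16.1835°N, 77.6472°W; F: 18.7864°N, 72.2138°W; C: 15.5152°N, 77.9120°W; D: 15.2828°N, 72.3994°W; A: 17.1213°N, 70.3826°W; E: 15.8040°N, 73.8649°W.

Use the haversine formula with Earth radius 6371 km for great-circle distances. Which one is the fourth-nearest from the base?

F

Distances from the base (15.8500°N, 73.8202°W):
E: 7.0 km
D: 164.7 km
B: 330.2 km
F: 368.3 km
A: 392.8 km
G: 410.7 km
C: 439.6 km
The fourth-nearest is F at 368.3 km.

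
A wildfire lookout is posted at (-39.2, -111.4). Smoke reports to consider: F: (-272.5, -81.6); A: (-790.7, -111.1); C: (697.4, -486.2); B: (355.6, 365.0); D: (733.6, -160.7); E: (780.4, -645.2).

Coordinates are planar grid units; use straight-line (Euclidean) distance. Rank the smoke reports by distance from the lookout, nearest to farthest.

F, B, A, D, C, E

Distances from the lookout:
F (-272.5, -81.6): 235.2
B (355.6, 365.0): 618.7
A (-790.7, -111.1): 751.5
D (733.6, -160.7): 774.4
C (697.4, -486.2): 826.5
E (780.4, -645.2): 978.1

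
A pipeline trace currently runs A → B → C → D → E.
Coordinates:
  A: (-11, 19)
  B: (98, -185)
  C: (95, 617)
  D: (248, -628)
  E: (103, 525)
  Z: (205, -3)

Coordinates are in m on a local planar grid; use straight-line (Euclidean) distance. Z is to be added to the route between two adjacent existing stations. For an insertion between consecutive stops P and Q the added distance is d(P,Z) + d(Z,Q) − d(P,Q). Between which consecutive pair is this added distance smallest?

between C and D

Added distance for inserting Z between each consecutive pair:
A–B: 196.9 m
B–C: 38.8 m
C–D: 1.8 m
D–E: 2.2 m
Smallest added distance is 1.8 m, inserting between C and D.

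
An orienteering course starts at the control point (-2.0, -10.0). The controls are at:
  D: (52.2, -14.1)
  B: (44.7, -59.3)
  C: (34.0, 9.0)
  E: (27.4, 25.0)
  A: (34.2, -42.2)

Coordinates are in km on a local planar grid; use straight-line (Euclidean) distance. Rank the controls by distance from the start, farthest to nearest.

B, D, A, E, C

Distance from the start at (-2.0, -10.0) to each:
B (44.7, -59.3): 67.9 km
D (52.2, -14.1): 54.4 km
A (34.2, -42.2): 48.4 km
E (27.4, 25.0): 45.7 km
C (34.0, 9.0): 40.7 km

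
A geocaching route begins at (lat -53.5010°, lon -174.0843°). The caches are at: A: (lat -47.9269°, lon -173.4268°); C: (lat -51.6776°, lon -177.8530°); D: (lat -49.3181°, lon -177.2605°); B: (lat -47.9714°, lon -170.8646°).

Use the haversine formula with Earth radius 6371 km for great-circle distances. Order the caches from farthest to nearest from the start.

B, A, D, C

Distance from the start at (lat -53.5010°, lon -174.0843°) to each:
B (lat -47.9714°, lon -170.8646°): 655.1 km
A (lat -47.9269°, lon -173.4268°): 621.5 km
D (lat -49.3181°, lon -177.2605°): 514.5 km
C (lat -51.6776°, lon -177.8530°): 325.4 km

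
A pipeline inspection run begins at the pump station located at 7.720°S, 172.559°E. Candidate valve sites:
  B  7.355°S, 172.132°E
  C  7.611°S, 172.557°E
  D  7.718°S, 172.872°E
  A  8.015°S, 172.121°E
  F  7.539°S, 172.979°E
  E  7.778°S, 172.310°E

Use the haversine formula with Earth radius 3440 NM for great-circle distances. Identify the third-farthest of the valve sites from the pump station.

F

Distance to each, sorted:
B: 33.6 NM
A: 31.5 NM
F: 27.3 NM
D: 18.6 NM
E: 15.2 NM
C: 6.5 NM
The third-farthest is F at 27.3 NM.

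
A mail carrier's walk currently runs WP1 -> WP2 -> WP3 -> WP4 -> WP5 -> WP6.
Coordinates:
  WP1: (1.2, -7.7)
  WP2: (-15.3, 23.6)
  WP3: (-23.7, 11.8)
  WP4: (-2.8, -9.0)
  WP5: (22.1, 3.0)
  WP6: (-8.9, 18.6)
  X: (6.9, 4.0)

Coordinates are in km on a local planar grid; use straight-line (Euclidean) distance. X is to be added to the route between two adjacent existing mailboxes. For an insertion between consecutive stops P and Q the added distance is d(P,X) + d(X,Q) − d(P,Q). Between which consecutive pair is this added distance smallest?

Added distance for inserting X between each consecutive pair:
WP1–WP2: 7.2 km
WP2–WP3: 46.7 km
WP3–WP4: 18.3 km
WP4–WP5: 3.8 km
WP5–WP6: 2.0 km
Smallest added distance is 2.0 km, inserting between WP5 and WP6.

between WP5 and WP6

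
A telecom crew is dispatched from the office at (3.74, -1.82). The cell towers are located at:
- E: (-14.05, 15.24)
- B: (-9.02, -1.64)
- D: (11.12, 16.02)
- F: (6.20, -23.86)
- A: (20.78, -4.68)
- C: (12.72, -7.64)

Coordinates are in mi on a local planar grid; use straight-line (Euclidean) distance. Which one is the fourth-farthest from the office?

Distance to each, sorted:
E: 24.6 mi
F: 22.2 mi
D: 19.3 mi
A: 17.3 mi
B: 12.8 mi
C: 10.7 mi
The fourth-farthest is A at 17.3 mi.

A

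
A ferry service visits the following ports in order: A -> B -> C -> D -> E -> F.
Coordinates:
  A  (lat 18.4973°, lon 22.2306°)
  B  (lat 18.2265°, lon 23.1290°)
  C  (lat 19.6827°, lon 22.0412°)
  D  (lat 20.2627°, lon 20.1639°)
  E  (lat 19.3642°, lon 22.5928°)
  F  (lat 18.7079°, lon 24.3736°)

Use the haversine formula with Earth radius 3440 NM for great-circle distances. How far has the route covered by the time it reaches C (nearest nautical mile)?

Leg distances:
A→B: 53.7 NM  (cumulative 53.7 NM)
B→C: 107.0 NM  (cumulative 160.8 NM)
Cumulative distance at C ≈ 161 NM.

161 NM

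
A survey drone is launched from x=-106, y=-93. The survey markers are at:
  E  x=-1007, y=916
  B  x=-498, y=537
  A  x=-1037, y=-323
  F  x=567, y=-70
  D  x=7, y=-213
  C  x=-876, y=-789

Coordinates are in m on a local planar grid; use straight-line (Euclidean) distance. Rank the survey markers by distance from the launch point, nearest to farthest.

D, F, B, A, C, E

Distances from the launch point:
D x=7, y=-213: 164.8 m
F x=567, y=-70: 673.4 m
B x=-498, y=537: 742.0 m
A x=-1037, y=-323: 959.0 m
C x=-876, y=-789: 1037.9 m
E x=-1007, y=916: 1352.7 m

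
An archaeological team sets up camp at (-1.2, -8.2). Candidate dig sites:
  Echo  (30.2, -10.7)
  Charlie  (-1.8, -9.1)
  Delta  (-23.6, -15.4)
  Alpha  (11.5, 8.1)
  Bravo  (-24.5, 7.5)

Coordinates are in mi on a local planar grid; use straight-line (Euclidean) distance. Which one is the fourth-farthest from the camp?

Alpha

Distances from the camp ((-1.2, -8.2)):
Echo: 31.5 mi
Bravo: 28.1 mi
Delta: 23.5 mi
Alpha: 20.7 mi
Charlie: 1.1 mi
The fourth-farthest is Alpha at 20.7 mi.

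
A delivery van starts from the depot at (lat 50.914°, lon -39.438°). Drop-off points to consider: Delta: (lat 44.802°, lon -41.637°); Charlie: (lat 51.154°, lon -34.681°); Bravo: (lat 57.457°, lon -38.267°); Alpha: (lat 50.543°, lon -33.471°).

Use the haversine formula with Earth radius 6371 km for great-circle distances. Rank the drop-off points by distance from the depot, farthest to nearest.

Bravo, Delta, Alpha, Charlie

Distances from the depot:
Bravo (lat 57.457°, lon -38.267°): 731.5 km
Delta (lat 44.802°, lon -41.637°): 699.1 km
Alpha (lat 50.543°, lon -33.471°): 421.9 km
Charlie (lat 51.154°, lon -34.681°): 333.6 km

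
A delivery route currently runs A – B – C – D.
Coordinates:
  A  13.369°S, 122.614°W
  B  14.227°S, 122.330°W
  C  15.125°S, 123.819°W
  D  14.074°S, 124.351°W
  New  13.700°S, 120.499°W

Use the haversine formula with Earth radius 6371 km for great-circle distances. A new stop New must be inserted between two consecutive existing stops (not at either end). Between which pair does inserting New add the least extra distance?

Added distance for inserting New between each consecutive pair:
A–B: 337.5 km
B–C: 408.4 km
C–D: 678.8 km
Smallest added distance is 337.5 km, inserting between A and B.

between A and B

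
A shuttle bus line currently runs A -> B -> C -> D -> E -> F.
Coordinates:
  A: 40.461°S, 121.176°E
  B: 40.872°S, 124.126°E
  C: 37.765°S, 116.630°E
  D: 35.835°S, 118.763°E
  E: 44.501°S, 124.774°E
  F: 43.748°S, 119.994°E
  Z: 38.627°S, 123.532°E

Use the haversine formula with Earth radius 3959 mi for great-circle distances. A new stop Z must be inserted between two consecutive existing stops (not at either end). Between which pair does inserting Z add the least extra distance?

Added distance for inserting Z between each consecutive pair:
A–B: 179.5 mi
B–C: 83.3 mi
C–D: 526.9 mi
D–E: 59.3 mi
E–F: 566.9 mi
Smallest added distance is 59.3 mi, inserting between D and E.

between D and E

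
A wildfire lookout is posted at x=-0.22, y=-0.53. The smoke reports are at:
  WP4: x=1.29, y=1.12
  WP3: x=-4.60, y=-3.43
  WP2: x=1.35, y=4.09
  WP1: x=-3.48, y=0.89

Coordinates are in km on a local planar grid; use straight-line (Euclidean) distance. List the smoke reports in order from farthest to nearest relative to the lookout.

Computing each straight-line distance from x=-0.22, y=-0.53:
WP3 x=-4.60, y=-3.43: 5.3 km
WP2 x=1.35, y=4.09: 4.9 km
WP1 x=-3.48, y=0.89: 3.6 km
WP4 x=1.29, y=1.12: 2.2 km

WP3, WP2, WP1, WP4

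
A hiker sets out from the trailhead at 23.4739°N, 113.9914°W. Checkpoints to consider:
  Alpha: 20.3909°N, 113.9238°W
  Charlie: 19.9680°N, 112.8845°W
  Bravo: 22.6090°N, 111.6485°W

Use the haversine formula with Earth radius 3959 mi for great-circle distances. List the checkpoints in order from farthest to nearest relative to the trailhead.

Distances from the trailhead:
Charlie 19.9680°N, 112.8845°W: 252.4 mi
Alpha 20.3909°N, 113.9238°W: 213.1 mi
Bravo 22.6090°N, 111.6485°W: 160.5 mi

Charlie, Alpha, Bravo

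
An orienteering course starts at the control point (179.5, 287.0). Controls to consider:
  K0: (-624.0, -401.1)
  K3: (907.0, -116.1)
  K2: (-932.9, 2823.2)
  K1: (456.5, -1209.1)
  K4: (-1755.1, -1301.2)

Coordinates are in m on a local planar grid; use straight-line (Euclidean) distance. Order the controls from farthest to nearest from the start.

Distance from the start at (179.5, 287.0) to each:
K2 (-932.9, 2823.2): 2769.4 m
K4 (-1755.1, -1301.2): 2503.0 m
K1 (456.5, -1209.1): 1521.5 m
K0 (-624.0, -401.1): 1057.9 m
K3 (907.0, -116.1): 831.7 m

K2, K4, K1, K0, K3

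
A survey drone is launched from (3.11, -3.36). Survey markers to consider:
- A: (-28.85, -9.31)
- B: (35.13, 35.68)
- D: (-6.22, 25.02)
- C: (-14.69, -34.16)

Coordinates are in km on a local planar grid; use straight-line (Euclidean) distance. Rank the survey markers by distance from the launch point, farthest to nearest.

Distance from the launch point at (3.11, -3.36) to each:
B (35.13, 35.68): 50.5 km
C (-14.69, -34.16): 35.6 km
A (-28.85, -9.31): 32.5 km
D (-6.22, 25.02): 29.9 km

B, C, A, D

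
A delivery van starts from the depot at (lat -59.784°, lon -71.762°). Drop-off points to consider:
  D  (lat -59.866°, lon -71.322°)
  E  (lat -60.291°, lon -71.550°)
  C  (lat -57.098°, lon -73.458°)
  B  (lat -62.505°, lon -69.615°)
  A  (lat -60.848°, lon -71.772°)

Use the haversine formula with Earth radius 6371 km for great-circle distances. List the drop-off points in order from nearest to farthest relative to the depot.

Distances from the depot:
D (lat -59.866°, lon -71.322°): 26.2 km
E (lat -60.291°, lon -71.550°): 57.6 km
A (lat -60.848°, lon -71.772°): 118.3 km
C (lat -57.098°, lon -73.458°): 314.5 km
B (lat -62.505°, lon -69.615°): 323.7 km

D, E, A, C, B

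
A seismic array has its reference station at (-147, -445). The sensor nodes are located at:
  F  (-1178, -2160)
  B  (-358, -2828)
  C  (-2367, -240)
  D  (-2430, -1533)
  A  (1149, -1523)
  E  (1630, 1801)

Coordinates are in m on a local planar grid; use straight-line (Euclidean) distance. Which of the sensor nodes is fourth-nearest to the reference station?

B

Distance to each, sorted:
A: 1685.7 m
F: 2001.0 m
C: 2229.4 m
B: 2392.3 m
D: 2529.0 m
E: 2864.0 m
The fourth-nearest is B at 2392.3 m.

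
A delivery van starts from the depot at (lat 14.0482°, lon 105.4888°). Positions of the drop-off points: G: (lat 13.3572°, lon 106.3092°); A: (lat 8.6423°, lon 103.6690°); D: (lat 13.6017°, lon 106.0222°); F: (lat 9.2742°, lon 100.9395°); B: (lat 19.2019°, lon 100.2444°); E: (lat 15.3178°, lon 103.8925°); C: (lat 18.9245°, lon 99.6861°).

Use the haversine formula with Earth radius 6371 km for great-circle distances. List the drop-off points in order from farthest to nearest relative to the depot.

C, B, F, A, E, G, D

Distance from the depot at (lat 14.0482°, lon 105.4888°) to each:
C (lat 18.9245°, lon 99.6861°): 822.5 km
B (lat 19.2019°, lon 100.2444°): 800.2 km
F (lat 9.2742°, lon 100.9395°): 726.0 km
A (lat 8.6423°, lon 103.6690°): 633.0 km
E (lat 15.3178°, lon 103.8925°): 222.3 km
G (lat 13.3572°, lon 106.3092°): 117.3 km
D (lat 13.6017°, lon 106.0222°): 76.0 km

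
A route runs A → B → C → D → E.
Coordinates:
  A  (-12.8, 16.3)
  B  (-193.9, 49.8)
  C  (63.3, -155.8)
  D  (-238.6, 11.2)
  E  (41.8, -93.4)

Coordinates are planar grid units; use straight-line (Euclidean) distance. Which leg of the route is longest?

Leg distances:
A→B: 184.2
B→C: 329.3
C→D: 345.0
D→E: 299.3
The longest leg is C–D at 345.0.

C–D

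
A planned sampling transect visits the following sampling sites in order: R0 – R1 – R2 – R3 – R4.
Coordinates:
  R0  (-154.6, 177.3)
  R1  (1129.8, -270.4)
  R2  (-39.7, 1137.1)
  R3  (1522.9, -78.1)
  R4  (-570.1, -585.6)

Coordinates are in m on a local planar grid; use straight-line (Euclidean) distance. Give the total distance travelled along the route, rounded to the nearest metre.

Leg distances:
R0→R1: 1360.2 m  (cumulative 1360.2 m)
R1→R2: 1830.0 m  (cumulative 3190.2 m)
R2→R3: 1979.5 m  (cumulative 5169.7 m)
R3→R4: 2153.6 m  (cumulative 7323.3 m)
Total route length ≈ 7323 m.

7323 m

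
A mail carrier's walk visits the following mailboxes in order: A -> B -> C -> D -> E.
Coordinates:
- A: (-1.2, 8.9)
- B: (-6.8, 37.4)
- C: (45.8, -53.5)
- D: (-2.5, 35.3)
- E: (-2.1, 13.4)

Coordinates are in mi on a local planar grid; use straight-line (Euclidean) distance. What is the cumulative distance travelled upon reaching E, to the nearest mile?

Leg distances:
A→B: 29.0 mi  (cumulative 29.0 mi)
B→C: 105.0 mi  (cumulative 134.1 mi)
C→D: 101.1 mi  (cumulative 235.2 mi)
D→E: 21.9 mi  (cumulative 257.1 mi)
Cumulative distance at E ≈ 257 mi.

257 mi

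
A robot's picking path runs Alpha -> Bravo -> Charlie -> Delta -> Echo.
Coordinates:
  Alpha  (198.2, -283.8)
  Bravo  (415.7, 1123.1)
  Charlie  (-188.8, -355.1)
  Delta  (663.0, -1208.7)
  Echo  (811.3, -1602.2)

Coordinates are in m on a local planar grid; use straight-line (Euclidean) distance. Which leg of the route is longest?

Bravo–Charlie

Leg distances:
Alpha→Bravo: 1423.6 m
Bravo→Charlie: 1597.0 m
Charlie→Delta: 1205.9 m
Delta→Echo: 420.5 m
The longest leg is Bravo–Charlie at 1597.0 m.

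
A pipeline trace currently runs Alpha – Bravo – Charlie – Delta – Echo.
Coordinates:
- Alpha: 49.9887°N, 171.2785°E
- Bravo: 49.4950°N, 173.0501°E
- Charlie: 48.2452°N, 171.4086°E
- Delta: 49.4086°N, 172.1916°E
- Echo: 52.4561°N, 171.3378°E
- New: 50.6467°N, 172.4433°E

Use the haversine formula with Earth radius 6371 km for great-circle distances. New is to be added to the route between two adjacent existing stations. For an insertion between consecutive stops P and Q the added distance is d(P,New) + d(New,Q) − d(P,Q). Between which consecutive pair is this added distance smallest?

between Delta and Echo

Added distance for inserting New between each consecutive pair:
Alpha–Bravo: 107.0 km
Bravo–Charlie: 228.9 km
Charlie–Delta: 274.7 km
Delta–Echo: 10.0 km
Smallest added distance is 10.0 km, inserting between Delta and Echo.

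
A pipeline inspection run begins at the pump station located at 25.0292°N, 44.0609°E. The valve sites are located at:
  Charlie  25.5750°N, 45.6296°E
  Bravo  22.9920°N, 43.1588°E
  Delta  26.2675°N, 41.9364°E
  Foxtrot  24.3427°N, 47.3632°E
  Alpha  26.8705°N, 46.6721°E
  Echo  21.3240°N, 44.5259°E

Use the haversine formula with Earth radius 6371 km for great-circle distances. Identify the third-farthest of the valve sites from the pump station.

Alpha

Distance to each, sorted:
Echo: 414.7 km
Foxtrot: 342.3 km
Alpha: 331.8 km
Delta: 253.6 km
Bravo: 244.4 km
Charlie: 169.0 km
The third-farthest is Alpha at 331.8 km.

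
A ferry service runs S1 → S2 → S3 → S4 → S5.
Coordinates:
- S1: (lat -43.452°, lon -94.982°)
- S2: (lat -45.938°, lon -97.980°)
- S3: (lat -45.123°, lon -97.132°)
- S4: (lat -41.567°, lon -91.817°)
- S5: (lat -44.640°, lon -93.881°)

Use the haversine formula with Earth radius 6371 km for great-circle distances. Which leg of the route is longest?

S3–S4

Leg distances:
S1→S2: 364.0 km
S2→S3: 112.1 km
S3→S4: 583.8 km
S4→S5: 380.5 km
The longest leg is S3–S4 at 583.8 km.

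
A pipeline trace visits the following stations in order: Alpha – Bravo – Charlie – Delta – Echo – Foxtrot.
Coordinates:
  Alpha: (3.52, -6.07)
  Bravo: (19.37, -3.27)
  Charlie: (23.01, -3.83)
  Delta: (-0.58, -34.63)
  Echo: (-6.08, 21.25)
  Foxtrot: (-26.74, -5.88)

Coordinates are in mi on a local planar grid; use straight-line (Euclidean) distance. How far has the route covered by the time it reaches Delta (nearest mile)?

Leg distances:
Alpha→Bravo: 16.1 mi  (cumulative 16.1 mi)
Bravo→Charlie: 3.7 mi  (cumulative 19.8 mi)
Charlie→Delta: 38.8 mi  (cumulative 58.6 mi)
Cumulative distance at Delta ≈ 59 mi.

59 mi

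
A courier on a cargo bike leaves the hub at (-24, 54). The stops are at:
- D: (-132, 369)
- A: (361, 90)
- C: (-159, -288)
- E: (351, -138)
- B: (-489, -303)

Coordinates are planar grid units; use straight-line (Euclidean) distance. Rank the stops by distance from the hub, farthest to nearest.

Distances from the hub:
B (-489, -303): 586.2
E (351, -138): 421.3
A (361, 90): 386.7
C (-159, -288): 367.7
D (-132, 369): 333.0

B, E, A, C, D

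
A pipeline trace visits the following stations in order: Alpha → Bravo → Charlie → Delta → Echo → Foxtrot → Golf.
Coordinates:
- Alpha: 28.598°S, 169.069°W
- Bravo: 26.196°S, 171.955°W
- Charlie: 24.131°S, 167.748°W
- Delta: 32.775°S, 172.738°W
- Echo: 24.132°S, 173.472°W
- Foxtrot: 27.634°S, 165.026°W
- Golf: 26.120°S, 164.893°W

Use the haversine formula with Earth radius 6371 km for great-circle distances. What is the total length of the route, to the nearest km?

Leg distances:
Alpha→Bravo: 390.5 km  (cumulative 390.5 km)
Bravo→Charlie: 481.6 km  (cumulative 872.1 km)
Charlie→Delta: 1077.5 km  (cumulative 1949.6 km)
Delta→Echo: 963.7 km  (cumulative 2913.3 km)
Echo→Foxtrot: 930.0 km  (cumulative 3843.3 km)
Foxtrot→Golf: 168.9 km  (cumulative 4012.2 km)
Total route length ≈ 4012 km.

4012 km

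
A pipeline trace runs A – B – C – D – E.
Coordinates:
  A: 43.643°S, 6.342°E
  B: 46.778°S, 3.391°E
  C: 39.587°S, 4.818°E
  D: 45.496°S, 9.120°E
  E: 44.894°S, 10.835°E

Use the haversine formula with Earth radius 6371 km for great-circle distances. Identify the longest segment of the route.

Leg distances:
A→B: 418.2 km
B→C: 807.9 km
C→D: 745.3 km
D→E: 150.1 km
The longest leg is B–C at 807.9 km.

B–C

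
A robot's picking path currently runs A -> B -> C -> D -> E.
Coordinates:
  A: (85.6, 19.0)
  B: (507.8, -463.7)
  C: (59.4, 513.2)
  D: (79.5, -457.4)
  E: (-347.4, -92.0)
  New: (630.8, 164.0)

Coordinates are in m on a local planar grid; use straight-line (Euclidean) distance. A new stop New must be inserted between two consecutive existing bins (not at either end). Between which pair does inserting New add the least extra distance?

between B and C

Added distance for inserting New between each consecutive pair:
A–B: 562.5 m
B–C: 234.4 m
C–D: 529.6 m
D–E: 1279.9 m
Smallest added distance is 234.4 m, inserting between B and C.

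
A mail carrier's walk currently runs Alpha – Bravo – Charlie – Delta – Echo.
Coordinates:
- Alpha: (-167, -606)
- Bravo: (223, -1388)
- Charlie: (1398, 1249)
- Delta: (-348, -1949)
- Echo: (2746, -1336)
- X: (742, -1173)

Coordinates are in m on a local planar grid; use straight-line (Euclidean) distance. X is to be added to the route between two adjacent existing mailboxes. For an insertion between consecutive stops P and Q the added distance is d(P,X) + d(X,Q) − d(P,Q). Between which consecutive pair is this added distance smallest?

between Bravo and Charlie

Added distance for inserting X between each consecutive pair:
Alpha–Bravo: 759.3 m
Bravo–Charlie: 184.1 m
Charlie–Delta: 203.7 m
Delta–Echo: 194.5 m
Smallest added distance is 184.1 m, inserting between Bravo and Charlie.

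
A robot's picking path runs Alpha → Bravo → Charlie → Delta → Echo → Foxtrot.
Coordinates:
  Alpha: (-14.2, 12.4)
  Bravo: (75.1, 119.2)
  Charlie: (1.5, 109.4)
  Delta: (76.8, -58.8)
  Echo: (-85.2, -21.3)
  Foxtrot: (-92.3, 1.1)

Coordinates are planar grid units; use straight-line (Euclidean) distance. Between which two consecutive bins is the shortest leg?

Leg distances:
Alpha→Bravo: 139.2
Bravo→Charlie: 74.2
Charlie→Delta: 184.3
Delta→Echo: 166.3
Echo→Foxtrot: 23.5
The shortest leg is Echo–Foxtrot at 23.5.

Echo–Foxtrot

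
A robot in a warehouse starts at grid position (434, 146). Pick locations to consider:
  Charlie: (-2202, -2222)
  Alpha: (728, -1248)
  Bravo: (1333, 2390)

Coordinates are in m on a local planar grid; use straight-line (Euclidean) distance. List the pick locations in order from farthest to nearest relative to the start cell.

Charlie, Bravo, Alpha

Distances from the start cell:
Charlie (-2202, -2222): 3543.4 m
Bravo (1333, 2390): 2417.4 m
Alpha (728, -1248): 1424.7 m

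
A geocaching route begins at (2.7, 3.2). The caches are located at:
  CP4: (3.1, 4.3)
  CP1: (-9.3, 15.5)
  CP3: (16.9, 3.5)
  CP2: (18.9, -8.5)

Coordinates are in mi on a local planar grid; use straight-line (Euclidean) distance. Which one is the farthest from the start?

CP2

Distance to each, sorted:
CP2: 20.0 mi
CP1: 17.2 mi
CP3: 14.2 mi
CP4: 1.2 mi
The farthest is CP2 at 20.0 mi.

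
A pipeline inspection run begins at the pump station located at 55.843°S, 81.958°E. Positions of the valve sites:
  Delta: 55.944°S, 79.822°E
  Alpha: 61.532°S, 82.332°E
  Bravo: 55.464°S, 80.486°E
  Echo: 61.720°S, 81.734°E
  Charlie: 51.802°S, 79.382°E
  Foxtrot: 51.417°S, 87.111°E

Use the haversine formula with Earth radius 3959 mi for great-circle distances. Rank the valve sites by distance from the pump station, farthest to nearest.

Echo, Alpha, Foxtrot, Charlie, Delta, Bravo

Computing each great-circle distance from 55.843°S, 81.958°E:
Echo 61.720°S, 81.734°E: 406.2 mi
Alpha 61.532°S, 82.332°E: 393.3 mi
Foxtrot 51.417°S, 87.111°E: 371.4 mi
Charlie 51.802°S, 79.382°E: 298.3 mi
Delta 55.944°S, 79.822°E: 83.1 mi
Bravo 55.464°S, 80.486°E: 63.1 mi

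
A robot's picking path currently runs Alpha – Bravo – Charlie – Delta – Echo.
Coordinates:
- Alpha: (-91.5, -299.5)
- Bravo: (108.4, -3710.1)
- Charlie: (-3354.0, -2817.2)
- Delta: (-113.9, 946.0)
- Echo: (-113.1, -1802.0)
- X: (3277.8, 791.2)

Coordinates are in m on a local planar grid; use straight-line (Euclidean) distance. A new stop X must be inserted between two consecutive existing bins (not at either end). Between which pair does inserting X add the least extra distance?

between Delta and Echo

Added distance for inserting X between each consecutive pair:
Alpha–Bravo: 5630.1 m
Bravo–Charlie: 9479.4 m
Charlie–Delta: 5979.3 m
Delta–Echo: 4916.1 m
Smallest added distance is 4916.1 m, inserting between Delta and Echo.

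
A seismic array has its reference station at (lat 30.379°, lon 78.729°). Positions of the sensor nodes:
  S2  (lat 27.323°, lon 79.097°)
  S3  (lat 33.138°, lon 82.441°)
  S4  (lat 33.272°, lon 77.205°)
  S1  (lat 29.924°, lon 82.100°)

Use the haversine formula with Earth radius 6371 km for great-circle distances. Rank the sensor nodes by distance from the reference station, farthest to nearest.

Computing each great-circle distance from (lat 30.379°, lon 78.729°):
S3 (lat 33.138°, lon 82.441°): 466.1 km
S4 (lat 33.272°, lon 77.205°): 352.4 km
S2 (lat 27.323°, lon 79.097°): 341.7 km
S1 (lat 29.924°, lon 82.100°): 328.0 km

S3, S4, S2, S1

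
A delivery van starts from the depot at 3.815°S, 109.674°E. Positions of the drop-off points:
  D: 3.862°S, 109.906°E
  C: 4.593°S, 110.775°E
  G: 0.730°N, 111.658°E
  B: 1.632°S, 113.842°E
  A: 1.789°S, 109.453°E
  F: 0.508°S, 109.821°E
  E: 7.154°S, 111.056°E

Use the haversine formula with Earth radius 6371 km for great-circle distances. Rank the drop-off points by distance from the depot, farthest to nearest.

Computing each great-circle distance from 3.815°S, 109.674°E:
G 0.730°N, 111.658°E: 551.4 km
B 1.632°S, 113.842°E: 522.7 km
E 7.154°S, 111.056°E: 401.5 km
F 0.508°S, 109.821°E: 368.1 km
A 1.789°S, 109.453°E: 226.6 km
C 4.593°S, 110.775°E: 149.6 km
D 3.862°S, 109.906°E: 26.3 km

G, B, E, F, A, C, D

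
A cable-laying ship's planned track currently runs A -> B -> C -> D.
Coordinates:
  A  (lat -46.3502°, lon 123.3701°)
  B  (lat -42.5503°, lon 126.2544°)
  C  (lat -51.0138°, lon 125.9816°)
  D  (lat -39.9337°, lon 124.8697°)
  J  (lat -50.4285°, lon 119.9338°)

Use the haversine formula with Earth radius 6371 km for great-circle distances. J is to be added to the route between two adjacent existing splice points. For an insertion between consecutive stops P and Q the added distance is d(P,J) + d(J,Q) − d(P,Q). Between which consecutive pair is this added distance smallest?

between C and D

Added distance for inserting J between each consecutive pair:
A–B: 1038.9 km
B–C: 489.2 km
C–D: 424.2 km
Smallest added distance is 424.2 km, inserting between C and D.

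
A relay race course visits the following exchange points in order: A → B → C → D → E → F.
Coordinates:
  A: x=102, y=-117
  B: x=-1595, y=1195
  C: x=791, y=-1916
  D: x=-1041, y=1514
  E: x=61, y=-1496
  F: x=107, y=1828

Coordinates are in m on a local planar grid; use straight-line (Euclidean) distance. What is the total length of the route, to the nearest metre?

16484 m

Leg distances:
A→B: 2145.0 m  (cumulative 2145.0 m)
B→C: 3920.6 m  (cumulative 6065.7 m)
C→D: 3888.6 m  (cumulative 9954.2 m)
D→E: 3205.4 m  (cumulative 13159.6 m)
E→F: 3324.3 m  (cumulative 16484.0 m)
Total route length ≈ 16484 m.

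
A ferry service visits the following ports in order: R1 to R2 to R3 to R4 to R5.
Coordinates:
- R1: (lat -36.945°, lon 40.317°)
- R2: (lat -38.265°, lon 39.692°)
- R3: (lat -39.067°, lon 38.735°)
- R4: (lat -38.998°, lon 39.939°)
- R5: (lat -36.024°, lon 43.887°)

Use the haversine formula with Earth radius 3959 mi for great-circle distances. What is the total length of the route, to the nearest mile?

536 mi

Leg distances:
R1→R2: 97.4 mi  (cumulative 97.4 mi)
R2→R3: 75.7 mi  (cumulative 173.2 mi)
R3→R4: 64.8 mi  (cumulative 238.0 mi)
R4→R5: 298.4 mi  (cumulative 536.3 mi)
Total route length ≈ 536 mi.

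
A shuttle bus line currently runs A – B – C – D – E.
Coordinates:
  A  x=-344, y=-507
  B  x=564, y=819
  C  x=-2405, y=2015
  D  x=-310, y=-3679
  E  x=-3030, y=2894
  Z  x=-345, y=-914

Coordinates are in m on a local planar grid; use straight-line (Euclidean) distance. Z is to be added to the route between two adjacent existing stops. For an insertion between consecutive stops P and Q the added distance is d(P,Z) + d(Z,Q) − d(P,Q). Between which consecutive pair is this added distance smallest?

Added distance for inserting Z between each consecutive pair:
A–B: 756.8 m
B–C: 2337.0 m
C–D: 278.9 m
D–E: 311.1 m
Smallest added distance is 278.9 m, inserting between C and D.

between C and D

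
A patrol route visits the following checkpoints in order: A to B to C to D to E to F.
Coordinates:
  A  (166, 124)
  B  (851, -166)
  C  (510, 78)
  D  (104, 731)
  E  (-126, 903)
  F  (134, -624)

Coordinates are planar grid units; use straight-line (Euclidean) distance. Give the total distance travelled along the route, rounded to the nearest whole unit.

Leg distances:
A→B: 743.9  (cumulative 743.9)
B→C: 419.3  (cumulative 1163.2)
C→D: 768.9  (cumulative 1932.1)
D→E: 287.2  (cumulative 2219.3)
E→F: 1549.0  (cumulative 3768.3)
Total route length ≈ 3768.

3768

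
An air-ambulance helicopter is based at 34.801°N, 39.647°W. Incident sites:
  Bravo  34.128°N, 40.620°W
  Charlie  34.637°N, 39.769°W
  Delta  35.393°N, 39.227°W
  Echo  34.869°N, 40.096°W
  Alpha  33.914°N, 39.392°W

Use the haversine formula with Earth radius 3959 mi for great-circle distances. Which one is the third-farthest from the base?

Distance to each, sorted:
Bravo: 72.4 mi
Alpha: 63.0 mi
Delta: 47.3 mi
Echo: 25.9 mi
Charlie: 13.3 mi
The third-farthest is Delta at 47.3 mi.

Delta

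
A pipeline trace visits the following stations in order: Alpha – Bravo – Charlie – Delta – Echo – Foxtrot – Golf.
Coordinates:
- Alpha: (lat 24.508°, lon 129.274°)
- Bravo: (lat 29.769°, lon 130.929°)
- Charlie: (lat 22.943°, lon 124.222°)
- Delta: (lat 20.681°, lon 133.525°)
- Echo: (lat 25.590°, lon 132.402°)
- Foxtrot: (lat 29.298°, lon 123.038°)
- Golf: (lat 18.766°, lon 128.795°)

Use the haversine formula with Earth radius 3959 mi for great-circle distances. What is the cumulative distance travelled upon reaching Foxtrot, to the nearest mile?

2597 mi

Leg distances:
Alpha→Bravo: 377.5 mi  (cumulative 377.5 mi)
Bravo→Charlie: 628.1 mi  (cumulative 1005.6 mi)
Charlie→Delta: 616.8 mi  (cumulative 1622.4 mi)
Delta→Echo: 346.6 mi  (cumulative 1969.0 mi)
Echo→Foxtrot: 628.5 mi  (cumulative 2597.5 mi)
Cumulative distance at Foxtrot ≈ 2597 mi.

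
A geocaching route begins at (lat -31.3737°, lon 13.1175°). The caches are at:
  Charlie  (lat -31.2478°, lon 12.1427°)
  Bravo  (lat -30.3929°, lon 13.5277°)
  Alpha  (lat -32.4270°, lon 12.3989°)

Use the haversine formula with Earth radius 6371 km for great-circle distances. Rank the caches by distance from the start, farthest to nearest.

Distance from the start at (lat -31.3737°, lon 13.1175°) to each:
Alpha (lat -32.4270°, lon 12.3989°): 135.3 km
Bravo (lat -30.3929°, lon 13.5277°): 115.9 km
Charlie (lat -31.2478°, lon 12.1427°): 93.7 km

Alpha, Bravo, Charlie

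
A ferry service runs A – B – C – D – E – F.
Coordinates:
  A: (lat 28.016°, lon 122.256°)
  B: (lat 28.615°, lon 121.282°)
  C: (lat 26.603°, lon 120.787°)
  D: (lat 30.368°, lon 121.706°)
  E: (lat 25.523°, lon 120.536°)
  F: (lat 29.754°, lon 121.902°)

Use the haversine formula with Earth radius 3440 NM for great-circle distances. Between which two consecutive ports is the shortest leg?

Leg distances:
A→B: 62.8 NM
B→C: 123.6 NM
C→D: 231.2 NM
D→E: 297.4 NM
E→F: 264.2 NM
The shortest leg is A–B at 62.8 NM.

A–B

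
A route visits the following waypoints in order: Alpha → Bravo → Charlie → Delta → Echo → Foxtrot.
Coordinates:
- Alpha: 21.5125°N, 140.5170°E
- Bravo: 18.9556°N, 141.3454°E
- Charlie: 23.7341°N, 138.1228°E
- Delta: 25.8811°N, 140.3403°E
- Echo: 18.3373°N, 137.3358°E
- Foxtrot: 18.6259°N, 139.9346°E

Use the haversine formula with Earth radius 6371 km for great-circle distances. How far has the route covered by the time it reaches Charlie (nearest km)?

925 km

Leg distances:
Alpha→Bravo: 297.2 km  (cumulative 297.2 km)
Bravo→Charlie: 627.4 km  (cumulative 924.6 km)
Cumulative distance at Charlie ≈ 925 km.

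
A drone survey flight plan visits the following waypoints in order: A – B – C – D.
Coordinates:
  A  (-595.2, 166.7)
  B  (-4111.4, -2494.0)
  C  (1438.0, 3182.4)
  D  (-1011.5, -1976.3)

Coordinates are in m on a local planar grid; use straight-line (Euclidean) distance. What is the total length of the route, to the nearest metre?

Leg distances:
A→B: 4409.4 m  (cumulative 4409.4 m)
B→C: 7938.3 m  (cumulative 12347.8 m)
C→D: 5710.7 m  (cumulative 18058.5 m)
Total route length ≈ 18058 m.

18058 m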